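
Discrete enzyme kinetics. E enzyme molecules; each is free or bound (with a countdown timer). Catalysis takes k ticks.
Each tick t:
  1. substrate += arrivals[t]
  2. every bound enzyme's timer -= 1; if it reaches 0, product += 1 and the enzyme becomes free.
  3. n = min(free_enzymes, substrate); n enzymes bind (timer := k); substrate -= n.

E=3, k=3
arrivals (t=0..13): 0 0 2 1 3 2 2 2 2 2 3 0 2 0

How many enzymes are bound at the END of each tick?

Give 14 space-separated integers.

t=0: arr=0 -> substrate=0 bound=0 product=0
t=1: arr=0 -> substrate=0 bound=0 product=0
t=2: arr=2 -> substrate=0 bound=2 product=0
t=3: arr=1 -> substrate=0 bound=3 product=0
t=4: arr=3 -> substrate=3 bound=3 product=0
t=5: arr=2 -> substrate=3 bound=3 product=2
t=6: arr=2 -> substrate=4 bound=3 product=3
t=7: arr=2 -> substrate=6 bound=3 product=3
t=8: arr=2 -> substrate=6 bound=3 product=5
t=9: arr=2 -> substrate=7 bound=3 product=6
t=10: arr=3 -> substrate=10 bound=3 product=6
t=11: arr=0 -> substrate=8 bound=3 product=8
t=12: arr=2 -> substrate=9 bound=3 product=9
t=13: arr=0 -> substrate=9 bound=3 product=9

Answer: 0 0 2 3 3 3 3 3 3 3 3 3 3 3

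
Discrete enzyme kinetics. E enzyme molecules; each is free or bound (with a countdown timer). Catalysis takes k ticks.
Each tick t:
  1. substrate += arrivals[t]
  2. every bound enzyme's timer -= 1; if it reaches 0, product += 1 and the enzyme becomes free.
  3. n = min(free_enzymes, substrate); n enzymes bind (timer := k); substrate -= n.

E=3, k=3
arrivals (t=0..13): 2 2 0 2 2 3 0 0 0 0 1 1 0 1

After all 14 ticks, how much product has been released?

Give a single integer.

Answer: 12

Derivation:
t=0: arr=2 -> substrate=0 bound=2 product=0
t=1: arr=2 -> substrate=1 bound=3 product=0
t=2: arr=0 -> substrate=1 bound=3 product=0
t=3: arr=2 -> substrate=1 bound=3 product=2
t=4: arr=2 -> substrate=2 bound=3 product=3
t=5: arr=3 -> substrate=5 bound=3 product=3
t=6: arr=0 -> substrate=3 bound=3 product=5
t=7: arr=0 -> substrate=2 bound=3 product=6
t=8: arr=0 -> substrate=2 bound=3 product=6
t=9: arr=0 -> substrate=0 bound=3 product=8
t=10: arr=1 -> substrate=0 bound=3 product=9
t=11: arr=1 -> substrate=1 bound=3 product=9
t=12: arr=0 -> substrate=0 bound=2 product=11
t=13: arr=1 -> substrate=0 bound=2 product=12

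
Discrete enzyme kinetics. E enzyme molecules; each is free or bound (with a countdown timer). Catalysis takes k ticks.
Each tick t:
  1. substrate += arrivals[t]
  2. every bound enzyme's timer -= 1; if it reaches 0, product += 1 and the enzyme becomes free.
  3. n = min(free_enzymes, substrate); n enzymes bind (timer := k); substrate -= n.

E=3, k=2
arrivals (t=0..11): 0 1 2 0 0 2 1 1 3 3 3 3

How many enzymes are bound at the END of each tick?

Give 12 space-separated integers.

Answer: 0 1 3 2 0 2 3 2 3 3 3 3

Derivation:
t=0: arr=0 -> substrate=0 bound=0 product=0
t=1: arr=1 -> substrate=0 bound=1 product=0
t=2: arr=2 -> substrate=0 bound=3 product=0
t=3: arr=0 -> substrate=0 bound=2 product=1
t=4: arr=0 -> substrate=0 bound=0 product=3
t=5: arr=2 -> substrate=0 bound=2 product=3
t=6: arr=1 -> substrate=0 bound=3 product=3
t=7: arr=1 -> substrate=0 bound=2 product=5
t=8: arr=3 -> substrate=1 bound=3 product=6
t=9: arr=3 -> substrate=3 bound=3 product=7
t=10: arr=3 -> substrate=4 bound=3 product=9
t=11: arr=3 -> substrate=6 bound=3 product=10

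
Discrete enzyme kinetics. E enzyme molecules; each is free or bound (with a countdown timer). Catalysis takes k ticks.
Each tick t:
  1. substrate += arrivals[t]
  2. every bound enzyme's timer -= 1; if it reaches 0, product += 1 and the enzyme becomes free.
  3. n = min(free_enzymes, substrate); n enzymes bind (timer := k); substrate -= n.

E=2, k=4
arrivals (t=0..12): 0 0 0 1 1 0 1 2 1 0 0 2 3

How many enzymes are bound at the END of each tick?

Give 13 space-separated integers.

t=0: arr=0 -> substrate=0 bound=0 product=0
t=1: arr=0 -> substrate=0 bound=0 product=0
t=2: arr=0 -> substrate=0 bound=0 product=0
t=3: arr=1 -> substrate=0 bound=1 product=0
t=4: arr=1 -> substrate=0 bound=2 product=0
t=5: arr=0 -> substrate=0 bound=2 product=0
t=6: arr=1 -> substrate=1 bound=2 product=0
t=7: arr=2 -> substrate=2 bound=2 product=1
t=8: arr=1 -> substrate=2 bound=2 product=2
t=9: arr=0 -> substrate=2 bound=2 product=2
t=10: arr=0 -> substrate=2 bound=2 product=2
t=11: arr=2 -> substrate=3 bound=2 product=3
t=12: arr=3 -> substrate=5 bound=2 product=4

Answer: 0 0 0 1 2 2 2 2 2 2 2 2 2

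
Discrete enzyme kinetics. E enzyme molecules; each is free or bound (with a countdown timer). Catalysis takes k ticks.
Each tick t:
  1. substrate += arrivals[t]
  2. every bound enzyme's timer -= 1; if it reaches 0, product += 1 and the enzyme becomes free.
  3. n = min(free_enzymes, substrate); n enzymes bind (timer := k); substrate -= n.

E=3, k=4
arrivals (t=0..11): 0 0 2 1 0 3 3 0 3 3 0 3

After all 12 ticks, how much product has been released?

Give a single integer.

t=0: arr=0 -> substrate=0 bound=0 product=0
t=1: arr=0 -> substrate=0 bound=0 product=0
t=2: arr=2 -> substrate=0 bound=2 product=0
t=3: arr=1 -> substrate=0 bound=3 product=0
t=4: arr=0 -> substrate=0 bound=3 product=0
t=5: arr=3 -> substrate=3 bound=3 product=0
t=6: arr=3 -> substrate=4 bound=3 product=2
t=7: arr=0 -> substrate=3 bound=3 product=3
t=8: arr=3 -> substrate=6 bound=3 product=3
t=9: arr=3 -> substrate=9 bound=3 product=3
t=10: arr=0 -> substrate=7 bound=3 product=5
t=11: arr=3 -> substrate=9 bound=3 product=6

Answer: 6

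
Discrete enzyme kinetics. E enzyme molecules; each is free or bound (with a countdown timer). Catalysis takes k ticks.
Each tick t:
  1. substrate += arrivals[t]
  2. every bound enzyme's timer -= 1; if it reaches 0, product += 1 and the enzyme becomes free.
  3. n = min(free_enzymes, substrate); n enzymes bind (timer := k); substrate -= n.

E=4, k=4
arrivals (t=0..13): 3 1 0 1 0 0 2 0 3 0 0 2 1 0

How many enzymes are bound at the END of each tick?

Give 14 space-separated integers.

Answer: 3 4 4 4 2 1 3 3 4 4 3 4 4 4

Derivation:
t=0: arr=3 -> substrate=0 bound=3 product=0
t=1: arr=1 -> substrate=0 bound=4 product=0
t=2: arr=0 -> substrate=0 bound=4 product=0
t=3: arr=1 -> substrate=1 bound=4 product=0
t=4: arr=0 -> substrate=0 bound=2 product=3
t=5: arr=0 -> substrate=0 bound=1 product=4
t=6: arr=2 -> substrate=0 bound=3 product=4
t=7: arr=0 -> substrate=0 bound=3 product=4
t=8: arr=3 -> substrate=1 bound=4 product=5
t=9: arr=0 -> substrate=1 bound=4 product=5
t=10: arr=0 -> substrate=0 bound=3 product=7
t=11: arr=2 -> substrate=1 bound=4 product=7
t=12: arr=1 -> substrate=0 bound=4 product=9
t=13: arr=0 -> substrate=0 bound=4 product=9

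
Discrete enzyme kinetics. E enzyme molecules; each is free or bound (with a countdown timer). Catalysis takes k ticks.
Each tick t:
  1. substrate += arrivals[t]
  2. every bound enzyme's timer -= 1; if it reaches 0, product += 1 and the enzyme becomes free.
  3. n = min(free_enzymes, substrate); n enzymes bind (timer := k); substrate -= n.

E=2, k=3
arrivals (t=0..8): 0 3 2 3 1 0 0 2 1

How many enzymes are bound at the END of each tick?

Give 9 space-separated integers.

t=0: arr=0 -> substrate=0 bound=0 product=0
t=1: arr=3 -> substrate=1 bound=2 product=0
t=2: arr=2 -> substrate=3 bound=2 product=0
t=3: arr=3 -> substrate=6 bound=2 product=0
t=4: arr=1 -> substrate=5 bound=2 product=2
t=5: arr=0 -> substrate=5 bound=2 product=2
t=6: arr=0 -> substrate=5 bound=2 product=2
t=7: arr=2 -> substrate=5 bound=2 product=4
t=8: arr=1 -> substrate=6 bound=2 product=4

Answer: 0 2 2 2 2 2 2 2 2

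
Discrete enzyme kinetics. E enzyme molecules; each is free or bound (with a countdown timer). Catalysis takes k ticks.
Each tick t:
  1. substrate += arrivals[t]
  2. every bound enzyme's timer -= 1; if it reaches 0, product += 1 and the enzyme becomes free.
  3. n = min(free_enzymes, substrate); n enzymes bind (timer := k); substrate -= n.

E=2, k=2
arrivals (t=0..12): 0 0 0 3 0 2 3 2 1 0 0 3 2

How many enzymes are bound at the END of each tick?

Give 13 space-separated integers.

t=0: arr=0 -> substrate=0 bound=0 product=0
t=1: arr=0 -> substrate=0 bound=0 product=0
t=2: arr=0 -> substrate=0 bound=0 product=0
t=3: arr=3 -> substrate=1 bound=2 product=0
t=4: arr=0 -> substrate=1 bound=2 product=0
t=5: arr=2 -> substrate=1 bound=2 product=2
t=6: arr=3 -> substrate=4 bound=2 product=2
t=7: arr=2 -> substrate=4 bound=2 product=4
t=8: arr=1 -> substrate=5 bound=2 product=4
t=9: arr=0 -> substrate=3 bound=2 product=6
t=10: arr=0 -> substrate=3 bound=2 product=6
t=11: arr=3 -> substrate=4 bound=2 product=8
t=12: arr=2 -> substrate=6 bound=2 product=8

Answer: 0 0 0 2 2 2 2 2 2 2 2 2 2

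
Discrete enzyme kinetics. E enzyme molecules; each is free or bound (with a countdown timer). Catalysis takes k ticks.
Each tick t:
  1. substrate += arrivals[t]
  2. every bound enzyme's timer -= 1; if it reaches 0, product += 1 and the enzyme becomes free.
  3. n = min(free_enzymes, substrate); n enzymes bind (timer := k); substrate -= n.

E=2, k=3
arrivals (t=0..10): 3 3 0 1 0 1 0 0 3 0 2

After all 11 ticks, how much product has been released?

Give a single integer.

t=0: arr=3 -> substrate=1 bound=2 product=0
t=1: arr=3 -> substrate=4 bound=2 product=0
t=2: arr=0 -> substrate=4 bound=2 product=0
t=3: arr=1 -> substrate=3 bound=2 product=2
t=4: arr=0 -> substrate=3 bound=2 product=2
t=5: arr=1 -> substrate=4 bound=2 product=2
t=6: arr=0 -> substrate=2 bound=2 product=4
t=7: arr=0 -> substrate=2 bound=2 product=4
t=8: arr=3 -> substrate=5 bound=2 product=4
t=9: arr=0 -> substrate=3 bound=2 product=6
t=10: arr=2 -> substrate=5 bound=2 product=6

Answer: 6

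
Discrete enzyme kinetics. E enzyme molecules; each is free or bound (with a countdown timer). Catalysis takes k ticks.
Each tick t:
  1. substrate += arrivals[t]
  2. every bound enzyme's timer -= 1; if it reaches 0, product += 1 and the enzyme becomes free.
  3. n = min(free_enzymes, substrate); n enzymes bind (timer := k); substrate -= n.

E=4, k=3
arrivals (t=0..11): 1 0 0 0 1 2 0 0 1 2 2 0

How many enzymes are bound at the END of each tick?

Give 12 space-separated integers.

t=0: arr=1 -> substrate=0 bound=1 product=0
t=1: arr=0 -> substrate=0 bound=1 product=0
t=2: arr=0 -> substrate=0 bound=1 product=0
t=3: arr=0 -> substrate=0 bound=0 product=1
t=4: arr=1 -> substrate=0 bound=1 product=1
t=5: arr=2 -> substrate=0 bound=3 product=1
t=6: arr=0 -> substrate=0 bound=3 product=1
t=7: arr=0 -> substrate=0 bound=2 product=2
t=8: arr=1 -> substrate=0 bound=1 product=4
t=9: arr=2 -> substrate=0 bound=3 product=4
t=10: arr=2 -> substrate=1 bound=4 product=4
t=11: arr=0 -> substrate=0 bound=4 product=5

Answer: 1 1 1 0 1 3 3 2 1 3 4 4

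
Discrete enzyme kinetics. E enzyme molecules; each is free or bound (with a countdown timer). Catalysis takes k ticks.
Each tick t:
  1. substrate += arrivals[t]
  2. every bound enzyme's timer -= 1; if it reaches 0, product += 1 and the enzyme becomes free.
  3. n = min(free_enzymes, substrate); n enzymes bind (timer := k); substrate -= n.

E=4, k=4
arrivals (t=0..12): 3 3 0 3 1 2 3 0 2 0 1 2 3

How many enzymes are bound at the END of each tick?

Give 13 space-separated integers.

t=0: arr=3 -> substrate=0 bound=3 product=0
t=1: arr=3 -> substrate=2 bound=4 product=0
t=2: arr=0 -> substrate=2 bound=4 product=0
t=3: arr=3 -> substrate=5 bound=4 product=0
t=4: arr=1 -> substrate=3 bound=4 product=3
t=5: arr=2 -> substrate=4 bound=4 product=4
t=6: arr=3 -> substrate=7 bound=4 product=4
t=7: arr=0 -> substrate=7 bound=4 product=4
t=8: arr=2 -> substrate=6 bound=4 product=7
t=9: arr=0 -> substrate=5 bound=4 product=8
t=10: arr=1 -> substrate=6 bound=4 product=8
t=11: arr=2 -> substrate=8 bound=4 product=8
t=12: arr=3 -> substrate=8 bound=4 product=11

Answer: 3 4 4 4 4 4 4 4 4 4 4 4 4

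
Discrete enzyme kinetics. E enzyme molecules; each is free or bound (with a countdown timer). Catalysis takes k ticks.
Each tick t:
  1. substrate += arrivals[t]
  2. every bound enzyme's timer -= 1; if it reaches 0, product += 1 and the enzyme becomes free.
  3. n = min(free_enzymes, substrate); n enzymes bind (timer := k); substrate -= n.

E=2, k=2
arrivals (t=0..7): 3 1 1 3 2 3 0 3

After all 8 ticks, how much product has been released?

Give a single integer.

Answer: 6

Derivation:
t=0: arr=3 -> substrate=1 bound=2 product=0
t=1: arr=1 -> substrate=2 bound=2 product=0
t=2: arr=1 -> substrate=1 bound=2 product=2
t=3: arr=3 -> substrate=4 bound=2 product=2
t=4: arr=2 -> substrate=4 bound=2 product=4
t=5: arr=3 -> substrate=7 bound=2 product=4
t=6: arr=0 -> substrate=5 bound=2 product=6
t=7: arr=3 -> substrate=8 bound=2 product=6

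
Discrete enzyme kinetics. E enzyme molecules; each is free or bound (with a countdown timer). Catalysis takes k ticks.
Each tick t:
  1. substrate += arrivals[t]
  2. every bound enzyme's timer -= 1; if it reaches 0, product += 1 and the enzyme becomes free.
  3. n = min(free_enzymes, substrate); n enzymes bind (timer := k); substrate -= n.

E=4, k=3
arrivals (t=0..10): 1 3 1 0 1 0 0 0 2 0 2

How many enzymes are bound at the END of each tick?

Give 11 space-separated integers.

Answer: 1 4 4 4 2 2 1 0 2 2 4

Derivation:
t=0: arr=1 -> substrate=0 bound=1 product=0
t=1: arr=3 -> substrate=0 bound=4 product=0
t=2: arr=1 -> substrate=1 bound=4 product=0
t=3: arr=0 -> substrate=0 bound=4 product=1
t=4: arr=1 -> substrate=0 bound=2 product=4
t=5: arr=0 -> substrate=0 bound=2 product=4
t=6: arr=0 -> substrate=0 bound=1 product=5
t=7: arr=0 -> substrate=0 bound=0 product=6
t=8: arr=2 -> substrate=0 bound=2 product=6
t=9: arr=0 -> substrate=0 bound=2 product=6
t=10: arr=2 -> substrate=0 bound=4 product=6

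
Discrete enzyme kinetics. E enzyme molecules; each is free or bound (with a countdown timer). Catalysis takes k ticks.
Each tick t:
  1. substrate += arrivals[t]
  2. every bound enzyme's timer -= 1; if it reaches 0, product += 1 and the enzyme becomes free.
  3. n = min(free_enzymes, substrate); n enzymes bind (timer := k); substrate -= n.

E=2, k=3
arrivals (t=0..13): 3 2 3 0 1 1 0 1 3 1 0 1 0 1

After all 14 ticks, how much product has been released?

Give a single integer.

Answer: 8

Derivation:
t=0: arr=3 -> substrate=1 bound=2 product=0
t=1: arr=2 -> substrate=3 bound=2 product=0
t=2: arr=3 -> substrate=6 bound=2 product=0
t=3: arr=0 -> substrate=4 bound=2 product=2
t=4: arr=1 -> substrate=5 bound=2 product=2
t=5: arr=1 -> substrate=6 bound=2 product=2
t=6: arr=0 -> substrate=4 bound=2 product=4
t=7: arr=1 -> substrate=5 bound=2 product=4
t=8: arr=3 -> substrate=8 bound=2 product=4
t=9: arr=1 -> substrate=7 bound=2 product=6
t=10: arr=0 -> substrate=7 bound=2 product=6
t=11: arr=1 -> substrate=8 bound=2 product=6
t=12: arr=0 -> substrate=6 bound=2 product=8
t=13: arr=1 -> substrate=7 bound=2 product=8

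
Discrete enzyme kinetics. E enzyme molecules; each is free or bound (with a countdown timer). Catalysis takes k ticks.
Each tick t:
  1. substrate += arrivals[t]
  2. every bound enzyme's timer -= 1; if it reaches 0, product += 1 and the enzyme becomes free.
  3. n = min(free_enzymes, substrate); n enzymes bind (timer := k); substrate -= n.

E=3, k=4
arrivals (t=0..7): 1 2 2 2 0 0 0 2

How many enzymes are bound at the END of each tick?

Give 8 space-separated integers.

t=0: arr=1 -> substrate=0 bound=1 product=0
t=1: arr=2 -> substrate=0 bound=3 product=0
t=2: arr=2 -> substrate=2 bound=3 product=0
t=3: arr=2 -> substrate=4 bound=3 product=0
t=4: arr=0 -> substrate=3 bound=3 product=1
t=5: arr=0 -> substrate=1 bound=3 product=3
t=6: arr=0 -> substrate=1 bound=3 product=3
t=7: arr=2 -> substrate=3 bound=3 product=3

Answer: 1 3 3 3 3 3 3 3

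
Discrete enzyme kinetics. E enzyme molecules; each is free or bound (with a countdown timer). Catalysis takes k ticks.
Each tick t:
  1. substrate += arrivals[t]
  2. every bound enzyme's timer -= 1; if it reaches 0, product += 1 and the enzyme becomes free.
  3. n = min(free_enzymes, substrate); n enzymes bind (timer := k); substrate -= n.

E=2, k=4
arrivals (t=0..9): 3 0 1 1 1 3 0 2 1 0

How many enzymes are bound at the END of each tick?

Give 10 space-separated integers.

t=0: arr=3 -> substrate=1 bound=2 product=0
t=1: arr=0 -> substrate=1 bound=2 product=0
t=2: arr=1 -> substrate=2 bound=2 product=0
t=3: arr=1 -> substrate=3 bound=2 product=0
t=4: arr=1 -> substrate=2 bound=2 product=2
t=5: arr=3 -> substrate=5 bound=2 product=2
t=6: arr=0 -> substrate=5 bound=2 product=2
t=7: arr=2 -> substrate=7 bound=2 product=2
t=8: arr=1 -> substrate=6 bound=2 product=4
t=9: arr=0 -> substrate=6 bound=2 product=4

Answer: 2 2 2 2 2 2 2 2 2 2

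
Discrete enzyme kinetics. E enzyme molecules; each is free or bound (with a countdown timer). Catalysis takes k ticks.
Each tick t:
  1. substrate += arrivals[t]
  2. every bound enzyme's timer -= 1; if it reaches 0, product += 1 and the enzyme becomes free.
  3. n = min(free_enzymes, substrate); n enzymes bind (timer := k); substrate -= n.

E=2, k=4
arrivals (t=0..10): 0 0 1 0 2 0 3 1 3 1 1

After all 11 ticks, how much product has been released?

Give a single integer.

Answer: 3

Derivation:
t=0: arr=0 -> substrate=0 bound=0 product=0
t=1: arr=0 -> substrate=0 bound=0 product=0
t=2: arr=1 -> substrate=0 bound=1 product=0
t=3: arr=0 -> substrate=0 bound=1 product=0
t=4: arr=2 -> substrate=1 bound=2 product=0
t=5: arr=0 -> substrate=1 bound=2 product=0
t=6: arr=3 -> substrate=3 bound=2 product=1
t=7: arr=1 -> substrate=4 bound=2 product=1
t=8: arr=3 -> substrate=6 bound=2 product=2
t=9: arr=1 -> substrate=7 bound=2 product=2
t=10: arr=1 -> substrate=7 bound=2 product=3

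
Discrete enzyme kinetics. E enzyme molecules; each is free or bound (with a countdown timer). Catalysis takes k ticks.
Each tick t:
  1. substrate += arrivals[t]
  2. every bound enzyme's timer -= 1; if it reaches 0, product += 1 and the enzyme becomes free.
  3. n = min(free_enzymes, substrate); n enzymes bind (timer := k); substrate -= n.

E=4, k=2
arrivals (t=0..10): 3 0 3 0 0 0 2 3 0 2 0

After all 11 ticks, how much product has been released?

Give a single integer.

Answer: 11

Derivation:
t=0: arr=3 -> substrate=0 bound=3 product=0
t=1: arr=0 -> substrate=0 bound=3 product=0
t=2: arr=3 -> substrate=0 bound=3 product=3
t=3: arr=0 -> substrate=0 bound=3 product=3
t=4: arr=0 -> substrate=0 bound=0 product=6
t=5: arr=0 -> substrate=0 bound=0 product=6
t=6: arr=2 -> substrate=0 bound=2 product=6
t=7: arr=3 -> substrate=1 bound=4 product=6
t=8: arr=0 -> substrate=0 bound=3 product=8
t=9: arr=2 -> substrate=0 bound=3 product=10
t=10: arr=0 -> substrate=0 bound=2 product=11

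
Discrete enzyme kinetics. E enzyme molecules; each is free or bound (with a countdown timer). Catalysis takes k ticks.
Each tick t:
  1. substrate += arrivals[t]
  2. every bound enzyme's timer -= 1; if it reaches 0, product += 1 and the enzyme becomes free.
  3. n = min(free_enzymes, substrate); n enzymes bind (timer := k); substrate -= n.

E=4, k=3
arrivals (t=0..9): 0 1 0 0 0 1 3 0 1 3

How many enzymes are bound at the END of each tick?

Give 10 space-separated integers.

t=0: arr=0 -> substrate=0 bound=0 product=0
t=1: arr=1 -> substrate=0 bound=1 product=0
t=2: arr=0 -> substrate=0 bound=1 product=0
t=3: arr=0 -> substrate=0 bound=1 product=0
t=4: arr=0 -> substrate=0 bound=0 product=1
t=5: arr=1 -> substrate=0 bound=1 product=1
t=6: arr=3 -> substrate=0 bound=4 product=1
t=7: arr=0 -> substrate=0 bound=4 product=1
t=8: arr=1 -> substrate=0 bound=4 product=2
t=9: arr=3 -> substrate=0 bound=4 product=5

Answer: 0 1 1 1 0 1 4 4 4 4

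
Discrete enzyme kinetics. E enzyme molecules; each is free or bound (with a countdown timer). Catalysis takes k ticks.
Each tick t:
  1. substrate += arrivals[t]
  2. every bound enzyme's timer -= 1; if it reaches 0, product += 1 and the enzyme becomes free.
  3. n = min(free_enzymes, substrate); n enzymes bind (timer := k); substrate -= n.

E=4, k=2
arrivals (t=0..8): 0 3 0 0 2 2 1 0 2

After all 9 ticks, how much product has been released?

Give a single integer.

t=0: arr=0 -> substrate=0 bound=0 product=0
t=1: arr=3 -> substrate=0 bound=3 product=0
t=2: arr=0 -> substrate=0 bound=3 product=0
t=3: arr=0 -> substrate=0 bound=0 product=3
t=4: arr=2 -> substrate=0 bound=2 product=3
t=5: arr=2 -> substrate=0 bound=4 product=3
t=6: arr=1 -> substrate=0 bound=3 product=5
t=7: arr=0 -> substrate=0 bound=1 product=7
t=8: arr=2 -> substrate=0 bound=2 product=8

Answer: 8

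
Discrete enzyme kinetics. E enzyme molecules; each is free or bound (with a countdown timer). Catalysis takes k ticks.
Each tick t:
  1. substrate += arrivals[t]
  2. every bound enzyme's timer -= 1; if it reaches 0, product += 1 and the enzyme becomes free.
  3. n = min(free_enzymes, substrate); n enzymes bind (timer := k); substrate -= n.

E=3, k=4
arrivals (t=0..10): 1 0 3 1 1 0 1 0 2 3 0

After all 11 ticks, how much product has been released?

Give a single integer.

t=0: arr=1 -> substrate=0 bound=1 product=0
t=1: arr=0 -> substrate=0 bound=1 product=0
t=2: arr=3 -> substrate=1 bound=3 product=0
t=3: arr=1 -> substrate=2 bound=3 product=0
t=4: arr=1 -> substrate=2 bound=3 product=1
t=5: arr=0 -> substrate=2 bound=3 product=1
t=6: arr=1 -> substrate=1 bound=3 product=3
t=7: arr=0 -> substrate=1 bound=3 product=3
t=8: arr=2 -> substrate=2 bound=3 product=4
t=9: arr=3 -> substrate=5 bound=3 product=4
t=10: arr=0 -> substrate=3 bound=3 product=6

Answer: 6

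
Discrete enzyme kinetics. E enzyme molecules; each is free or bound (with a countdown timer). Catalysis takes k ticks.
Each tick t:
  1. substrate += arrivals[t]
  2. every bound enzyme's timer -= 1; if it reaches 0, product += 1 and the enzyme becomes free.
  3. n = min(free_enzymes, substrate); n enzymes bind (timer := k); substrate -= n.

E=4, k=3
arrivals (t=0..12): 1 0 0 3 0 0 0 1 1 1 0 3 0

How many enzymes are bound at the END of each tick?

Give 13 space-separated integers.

t=0: arr=1 -> substrate=0 bound=1 product=0
t=1: arr=0 -> substrate=0 bound=1 product=0
t=2: arr=0 -> substrate=0 bound=1 product=0
t=3: arr=3 -> substrate=0 bound=3 product=1
t=4: arr=0 -> substrate=0 bound=3 product=1
t=5: arr=0 -> substrate=0 bound=3 product=1
t=6: arr=0 -> substrate=0 bound=0 product=4
t=7: arr=1 -> substrate=0 bound=1 product=4
t=8: arr=1 -> substrate=0 bound=2 product=4
t=9: arr=1 -> substrate=0 bound=3 product=4
t=10: arr=0 -> substrate=0 bound=2 product=5
t=11: arr=3 -> substrate=0 bound=4 product=6
t=12: arr=0 -> substrate=0 bound=3 product=7

Answer: 1 1 1 3 3 3 0 1 2 3 2 4 3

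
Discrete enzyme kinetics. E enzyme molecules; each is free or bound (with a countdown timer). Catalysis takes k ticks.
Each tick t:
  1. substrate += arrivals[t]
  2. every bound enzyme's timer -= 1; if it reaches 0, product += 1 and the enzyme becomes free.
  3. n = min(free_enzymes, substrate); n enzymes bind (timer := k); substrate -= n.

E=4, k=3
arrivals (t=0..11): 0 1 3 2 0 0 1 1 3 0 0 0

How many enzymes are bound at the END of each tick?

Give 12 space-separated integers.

Answer: 0 1 4 4 4 2 3 3 4 4 3 1

Derivation:
t=0: arr=0 -> substrate=0 bound=0 product=0
t=1: arr=1 -> substrate=0 bound=1 product=0
t=2: arr=3 -> substrate=0 bound=4 product=0
t=3: arr=2 -> substrate=2 bound=4 product=0
t=4: arr=0 -> substrate=1 bound=4 product=1
t=5: arr=0 -> substrate=0 bound=2 product=4
t=6: arr=1 -> substrate=0 bound=3 product=4
t=7: arr=1 -> substrate=0 bound=3 product=5
t=8: arr=3 -> substrate=1 bound=4 product=6
t=9: arr=0 -> substrate=0 bound=4 product=7
t=10: arr=0 -> substrate=0 bound=3 product=8
t=11: arr=0 -> substrate=0 bound=1 product=10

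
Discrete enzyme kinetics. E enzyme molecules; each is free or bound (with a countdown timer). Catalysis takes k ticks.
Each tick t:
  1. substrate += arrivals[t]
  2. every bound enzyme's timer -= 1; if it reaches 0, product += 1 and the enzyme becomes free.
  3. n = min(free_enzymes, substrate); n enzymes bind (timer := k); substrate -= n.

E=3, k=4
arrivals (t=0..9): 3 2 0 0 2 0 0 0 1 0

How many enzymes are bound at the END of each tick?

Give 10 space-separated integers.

t=0: arr=3 -> substrate=0 bound=3 product=0
t=1: arr=2 -> substrate=2 bound=3 product=0
t=2: arr=0 -> substrate=2 bound=3 product=0
t=3: arr=0 -> substrate=2 bound=3 product=0
t=4: arr=2 -> substrate=1 bound=3 product=3
t=5: arr=0 -> substrate=1 bound=3 product=3
t=6: arr=0 -> substrate=1 bound=3 product=3
t=7: arr=0 -> substrate=1 bound=3 product=3
t=8: arr=1 -> substrate=0 bound=2 product=6
t=9: arr=0 -> substrate=0 bound=2 product=6

Answer: 3 3 3 3 3 3 3 3 2 2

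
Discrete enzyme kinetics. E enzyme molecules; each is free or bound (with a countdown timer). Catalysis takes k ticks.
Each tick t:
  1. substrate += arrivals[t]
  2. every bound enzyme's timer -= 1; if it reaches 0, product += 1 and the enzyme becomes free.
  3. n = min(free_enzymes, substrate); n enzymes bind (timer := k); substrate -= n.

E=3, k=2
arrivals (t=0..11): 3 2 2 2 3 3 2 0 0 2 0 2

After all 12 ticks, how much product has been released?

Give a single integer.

Answer: 15

Derivation:
t=0: arr=3 -> substrate=0 bound=3 product=0
t=1: arr=2 -> substrate=2 bound=3 product=0
t=2: arr=2 -> substrate=1 bound=3 product=3
t=3: arr=2 -> substrate=3 bound=3 product=3
t=4: arr=3 -> substrate=3 bound=3 product=6
t=5: arr=3 -> substrate=6 bound=3 product=6
t=6: arr=2 -> substrate=5 bound=3 product=9
t=7: arr=0 -> substrate=5 bound=3 product=9
t=8: arr=0 -> substrate=2 bound=3 product=12
t=9: arr=2 -> substrate=4 bound=3 product=12
t=10: arr=0 -> substrate=1 bound=3 product=15
t=11: arr=2 -> substrate=3 bound=3 product=15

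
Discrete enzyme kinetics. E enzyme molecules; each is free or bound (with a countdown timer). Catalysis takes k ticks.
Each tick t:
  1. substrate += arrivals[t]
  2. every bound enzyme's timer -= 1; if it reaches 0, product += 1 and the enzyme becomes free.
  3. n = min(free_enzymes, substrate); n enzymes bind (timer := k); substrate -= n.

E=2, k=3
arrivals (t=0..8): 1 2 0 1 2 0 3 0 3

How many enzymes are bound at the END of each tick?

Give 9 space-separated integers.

Answer: 1 2 2 2 2 2 2 2 2

Derivation:
t=0: arr=1 -> substrate=0 bound=1 product=0
t=1: arr=2 -> substrate=1 bound=2 product=0
t=2: arr=0 -> substrate=1 bound=2 product=0
t=3: arr=1 -> substrate=1 bound=2 product=1
t=4: arr=2 -> substrate=2 bound=2 product=2
t=5: arr=0 -> substrate=2 bound=2 product=2
t=6: arr=3 -> substrate=4 bound=2 product=3
t=7: arr=0 -> substrate=3 bound=2 product=4
t=8: arr=3 -> substrate=6 bound=2 product=4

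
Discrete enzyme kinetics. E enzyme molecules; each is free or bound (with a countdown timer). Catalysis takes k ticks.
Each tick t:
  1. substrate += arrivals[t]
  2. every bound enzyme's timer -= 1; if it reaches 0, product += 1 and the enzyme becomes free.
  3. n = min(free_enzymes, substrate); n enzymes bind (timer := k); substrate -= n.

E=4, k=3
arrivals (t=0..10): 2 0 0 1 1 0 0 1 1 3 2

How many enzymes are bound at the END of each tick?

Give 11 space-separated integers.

Answer: 2 2 2 1 2 2 1 1 2 4 4

Derivation:
t=0: arr=2 -> substrate=0 bound=2 product=0
t=1: arr=0 -> substrate=0 bound=2 product=0
t=2: arr=0 -> substrate=0 bound=2 product=0
t=3: arr=1 -> substrate=0 bound=1 product=2
t=4: arr=1 -> substrate=0 bound=2 product=2
t=5: arr=0 -> substrate=0 bound=2 product=2
t=6: arr=0 -> substrate=0 bound=1 product=3
t=7: arr=1 -> substrate=0 bound=1 product=4
t=8: arr=1 -> substrate=0 bound=2 product=4
t=9: arr=3 -> substrate=1 bound=4 product=4
t=10: arr=2 -> substrate=2 bound=4 product=5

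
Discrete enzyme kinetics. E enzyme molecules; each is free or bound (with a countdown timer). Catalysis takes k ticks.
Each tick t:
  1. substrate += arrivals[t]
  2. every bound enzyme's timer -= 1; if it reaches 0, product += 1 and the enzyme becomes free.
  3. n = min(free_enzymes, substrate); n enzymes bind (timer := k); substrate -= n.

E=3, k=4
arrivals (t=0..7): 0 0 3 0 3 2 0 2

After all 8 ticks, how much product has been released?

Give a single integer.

t=0: arr=0 -> substrate=0 bound=0 product=0
t=1: arr=0 -> substrate=0 bound=0 product=0
t=2: arr=3 -> substrate=0 bound=3 product=0
t=3: arr=0 -> substrate=0 bound=3 product=0
t=4: arr=3 -> substrate=3 bound=3 product=0
t=5: arr=2 -> substrate=5 bound=3 product=0
t=6: arr=0 -> substrate=2 bound=3 product=3
t=7: arr=2 -> substrate=4 bound=3 product=3

Answer: 3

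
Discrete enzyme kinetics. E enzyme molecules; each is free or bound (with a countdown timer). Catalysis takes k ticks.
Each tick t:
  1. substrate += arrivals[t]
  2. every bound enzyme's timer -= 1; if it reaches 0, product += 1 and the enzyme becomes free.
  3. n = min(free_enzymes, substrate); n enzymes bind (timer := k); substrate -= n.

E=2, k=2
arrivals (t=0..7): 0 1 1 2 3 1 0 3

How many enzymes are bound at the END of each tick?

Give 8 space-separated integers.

Answer: 0 1 2 2 2 2 2 2

Derivation:
t=0: arr=0 -> substrate=0 bound=0 product=0
t=1: arr=1 -> substrate=0 bound=1 product=0
t=2: arr=1 -> substrate=0 bound=2 product=0
t=3: arr=2 -> substrate=1 bound=2 product=1
t=4: arr=3 -> substrate=3 bound=2 product=2
t=5: arr=1 -> substrate=3 bound=2 product=3
t=6: arr=0 -> substrate=2 bound=2 product=4
t=7: arr=3 -> substrate=4 bound=2 product=5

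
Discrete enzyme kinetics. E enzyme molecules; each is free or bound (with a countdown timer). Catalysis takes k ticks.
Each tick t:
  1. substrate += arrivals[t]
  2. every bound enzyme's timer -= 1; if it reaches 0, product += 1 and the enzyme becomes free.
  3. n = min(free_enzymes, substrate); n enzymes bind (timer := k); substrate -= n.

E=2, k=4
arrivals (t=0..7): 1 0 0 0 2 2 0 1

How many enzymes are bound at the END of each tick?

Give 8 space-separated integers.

Answer: 1 1 1 1 2 2 2 2

Derivation:
t=0: arr=1 -> substrate=0 bound=1 product=0
t=1: arr=0 -> substrate=0 bound=1 product=0
t=2: arr=0 -> substrate=0 bound=1 product=0
t=3: arr=0 -> substrate=0 bound=1 product=0
t=4: arr=2 -> substrate=0 bound=2 product=1
t=5: arr=2 -> substrate=2 bound=2 product=1
t=6: arr=0 -> substrate=2 bound=2 product=1
t=7: arr=1 -> substrate=3 bound=2 product=1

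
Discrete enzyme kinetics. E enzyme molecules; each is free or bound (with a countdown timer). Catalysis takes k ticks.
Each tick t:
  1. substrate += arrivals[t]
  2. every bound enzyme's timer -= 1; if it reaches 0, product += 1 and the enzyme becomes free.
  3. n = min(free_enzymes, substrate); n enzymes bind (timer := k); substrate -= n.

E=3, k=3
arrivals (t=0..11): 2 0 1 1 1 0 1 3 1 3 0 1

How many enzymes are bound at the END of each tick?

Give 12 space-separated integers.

Answer: 2 2 3 2 3 2 2 3 3 3 3 3

Derivation:
t=0: arr=2 -> substrate=0 bound=2 product=0
t=1: arr=0 -> substrate=0 bound=2 product=0
t=2: arr=1 -> substrate=0 bound=3 product=0
t=3: arr=1 -> substrate=0 bound=2 product=2
t=4: arr=1 -> substrate=0 bound=3 product=2
t=5: arr=0 -> substrate=0 bound=2 product=3
t=6: arr=1 -> substrate=0 bound=2 product=4
t=7: arr=3 -> substrate=1 bound=3 product=5
t=8: arr=1 -> substrate=2 bound=3 product=5
t=9: arr=3 -> substrate=4 bound=3 product=6
t=10: arr=0 -> substrate=2 bound=3 product=8
t=11: arr=1 -> substrate=3 bound=3 product=8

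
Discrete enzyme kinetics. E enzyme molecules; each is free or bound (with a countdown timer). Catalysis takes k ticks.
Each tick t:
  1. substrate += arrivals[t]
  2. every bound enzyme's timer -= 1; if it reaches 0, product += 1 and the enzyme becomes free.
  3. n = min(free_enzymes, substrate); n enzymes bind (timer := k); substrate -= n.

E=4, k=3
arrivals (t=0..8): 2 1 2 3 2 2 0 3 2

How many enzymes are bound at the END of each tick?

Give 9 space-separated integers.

t=0: arr=2 -> substrate=0 bound=2 product=0
t=1: arr=1 -> substrate=0 bound=3 product=0
t=2: arr=2 -> substrate=1 bound=4 product=0
t=3: arr=3 -> substrate=2 bound=4 product=2
t=4: arr=2 -> substrate=3 bound=4 product=3
t=5: arr=2 -> substrate=4 bound=4 product=4
t=6: arr=0 -> substrate=2 bound=4 product=6
t=7: arr=3 -> substrate=4 bound=4 product=7
t=8: arr=2 -> substrate=5 bound=4 product=8

Answer: 2 3 4 4 4 4 4 4 4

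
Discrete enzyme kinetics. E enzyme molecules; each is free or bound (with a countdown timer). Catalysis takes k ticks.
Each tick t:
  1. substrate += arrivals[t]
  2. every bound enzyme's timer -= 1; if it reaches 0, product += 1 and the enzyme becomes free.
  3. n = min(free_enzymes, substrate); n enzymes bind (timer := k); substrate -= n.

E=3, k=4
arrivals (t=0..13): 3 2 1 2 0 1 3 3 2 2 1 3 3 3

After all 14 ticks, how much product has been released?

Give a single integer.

Answer: 9

Derivation:
t=0: arr=3 -> substrate=0 bound=3 product=0
t=1: arr=2 -> substrate=2 bound=3 product=0
t=2: arr=1 -> substrate=3 bound=3 product=0
t=3: arr=2 -> substrate=5 bound=3 product=0
t=4: arr=0 -> substrate=2 bound=3 product=3
t=5: arr=1 -> substrate=3 bound=3 product=3
t=6: arr=3 -> substrate=6 bound=3 product=3
t=7: arr=3 -> substrate=9 bound=3 product=3
t=8: arr=2 -> substrate=8 bound=3 product=6
t=9: arr=2 -> substrate=10 bound=3 product=6
t=10: arr=1 -> substrate=11 bound=3 product=6
t=11: arr=3 -> substrate=14 bound=3 product=6
t=12: arr=3 -> substrate=14 bound=3 product=9
t=13: arr=3 -> substrate=17 bound=3 product=9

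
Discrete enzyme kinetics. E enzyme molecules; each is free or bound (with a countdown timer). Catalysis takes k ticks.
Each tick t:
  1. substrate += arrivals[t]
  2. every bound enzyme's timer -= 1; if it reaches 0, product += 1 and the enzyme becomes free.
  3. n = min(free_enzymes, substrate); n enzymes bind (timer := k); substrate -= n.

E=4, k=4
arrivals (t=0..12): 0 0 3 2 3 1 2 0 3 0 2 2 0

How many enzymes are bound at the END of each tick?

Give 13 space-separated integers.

t=0: arr=0 -> substrate=0 bound=0 product=0
t=1: arr=0 -> substrate=0 bound=0 product=0
t=2: arr=3 -> substrate=0 bound=3 product=0
t=3: arr=2 -> substrate=1 bound=4 product=0
t=4: arr=3 -> substrate=4 bound=4 product=0
t=5: arr=1 -> substrate=5 bound=4 product=0
t=6: arr=2 -> substrate=4 bound=4 product=3
t=7: arr=0 -> substrate=3 bound=4 product=4
t=8: arr=3 -> substrate=6 bound=4 product=4
t=9: arr=0 -> substrate=6 bound=4 product=4
t=10: arr=2 -> substrate=5 bound=4 product=7
t=11: arr=2 -> substrate=6 bound=4 product=8
t=12: arr=0 -> substrate=6 bound=4 product=8

Answer: 0 0 3 4 4 4 4 4 4 4 4 4 4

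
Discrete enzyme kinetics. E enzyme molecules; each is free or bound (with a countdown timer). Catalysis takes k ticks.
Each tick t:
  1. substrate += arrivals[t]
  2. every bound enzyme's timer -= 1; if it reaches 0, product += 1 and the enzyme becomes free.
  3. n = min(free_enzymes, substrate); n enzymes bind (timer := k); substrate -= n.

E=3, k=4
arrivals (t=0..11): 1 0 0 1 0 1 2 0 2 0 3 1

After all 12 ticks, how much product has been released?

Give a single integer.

t=0: arr=1 -> substrate=0 bound=1 product=0
t=1: arr=0 -> substrate=0 bound=1 product=0
t=2: arr=0 -> substrate=0 bound=1 product=0
t=3: arr=1 -> substrate=0 bound=2 product=0
t=4: arr=0 -> substrate=0 bound=1 product=1
t=5: arr=1 -> substrate=0 bound=2 product=1
t=6: arr=2 -> substrate=1 bound=3 product=1
t=7: arr=0 -> substrate=0 bound=3 product=2
t=8: arr=2 -> substrate=2 bound=3 product=2
t=9: arr=0 -> substrate=1 bound=3 product=3
t=10: arr=3 -> substrate=3 bound=3 product=4
t=11: arr=1 -> substrate=3 bound=3 product=5

Answer: 5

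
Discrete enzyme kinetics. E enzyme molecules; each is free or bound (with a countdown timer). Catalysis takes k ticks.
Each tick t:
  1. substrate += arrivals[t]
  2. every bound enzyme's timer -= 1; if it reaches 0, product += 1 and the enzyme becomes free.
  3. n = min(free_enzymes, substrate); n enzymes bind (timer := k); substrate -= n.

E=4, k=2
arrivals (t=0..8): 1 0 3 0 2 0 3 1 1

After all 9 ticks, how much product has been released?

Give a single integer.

t=0: arr=1 -> substrate=0 bound=1 product=0
t=1: arr=0 -> substrate=0 bound=1 product=0
t=2: arr=3 -> substrate=0 bound=3 product=1
t=3: arr=0 -> substrate=0 bound=3 product=1
t=4: arr=2 -> substrate=0 bound=2 product=4
t=5: arr=0 -> substrate=0 bound=2 product=4
t=6: arr=3 -> substrate=0 bound=3 product=6
t=7: arr=1 -> substrate=0 bound=4 product=6
t=8: arr=1 -> substrate=0 bound=2 product=9

Answer: 9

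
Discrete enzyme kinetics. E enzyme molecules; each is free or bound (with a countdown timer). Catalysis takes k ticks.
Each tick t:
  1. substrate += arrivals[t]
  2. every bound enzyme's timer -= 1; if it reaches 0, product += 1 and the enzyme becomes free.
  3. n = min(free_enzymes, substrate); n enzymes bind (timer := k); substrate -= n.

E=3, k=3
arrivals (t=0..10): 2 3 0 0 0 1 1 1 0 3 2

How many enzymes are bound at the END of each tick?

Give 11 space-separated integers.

t=0: arr=2 -> substrate=0 bound=2 product=0
t=1: arr=3 -> substrate=2 bound=3 product=0
t=2: arr=0 -> substrate=2 bound=3 product=0
t=3: arr=0 -> substrate=0 bound=3 product=2
t=4: arr=0 -> substrate=0 bound=2 product=3
t=5: arr=1 -> substrate=0 bound=3 product=3
t=6: arr=1 -> substrate=0 bound=2 product=5
t=7: arr=1 -> substrate=0 bound=3 product=5
t=8: arr=0 -> substrate=0 bound=2 product=6
t=9: arr=3 -> substrate=1 bound=3 product=7
t=10: arr=2 -> substrate=2 bound=3 product=8

Answer: 2 3 3 3 2 3 2 3 2 3 3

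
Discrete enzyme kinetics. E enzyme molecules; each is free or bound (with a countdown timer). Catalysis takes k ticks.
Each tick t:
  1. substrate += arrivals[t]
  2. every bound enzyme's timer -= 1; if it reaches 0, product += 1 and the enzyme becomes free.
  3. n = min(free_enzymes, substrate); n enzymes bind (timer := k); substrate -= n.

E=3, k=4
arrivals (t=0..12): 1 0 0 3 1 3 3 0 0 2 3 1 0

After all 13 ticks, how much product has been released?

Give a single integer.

t=0: arr=1 -> substrate=0 bound=1 product=0
t=1: arr=0 -> substrate=0 bound=1 product=0
t=2: arr=0 -> substrate=0 bound=1 product=0
t=3: arr=3 -> substrate=1 bound=3 product=0
t=4: arr=1 -> substrate=1 bound=3 product=1
t=5: arr=3 -> substrate=4 bound=3 product=1
t=6: arr=3 -> substrate=7 bound=3 product=1
t=7: arr=0 -> substrate=5 bound=3 product=3
t=8: arr=0 -> substrate=4 bound=3 product=4
t=9: arr=2 -> substrate=6 bound=3 product=4
t=10: arr=3 -> substrate=9 bound=3 product=4
t=11: arr=1 -> substrate=8 bound=3 product=6
t=12: arr=0 -> substrate=7 bound=3 product=7

Answer: 7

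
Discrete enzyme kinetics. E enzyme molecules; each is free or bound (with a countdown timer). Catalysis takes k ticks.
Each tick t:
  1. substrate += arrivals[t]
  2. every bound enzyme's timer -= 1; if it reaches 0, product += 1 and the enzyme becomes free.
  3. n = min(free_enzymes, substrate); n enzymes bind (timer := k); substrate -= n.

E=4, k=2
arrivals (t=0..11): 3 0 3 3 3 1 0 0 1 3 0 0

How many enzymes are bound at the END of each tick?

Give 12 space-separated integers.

Answer: 3 3 3 4 4 4 3 2 1 4 3 0

Derivation:
t=0: arr=3 -> substrate=0 bound=3 product=0
t=1: arr=0 -> substrate=0 bound=3 product=0
t=2: arr=3 -> substrate=0 bound=3 product=3
t=3: arr=3 -> substrate=2 bound=4 product=3
t=4: arr=3 -> substrate=2 bound=4 product=6
t=5: arr=1 -> substrate=2 bound=4 product=7
t=6: arr=0 -> substrate=0 bound=3 product=10
t=7: arr=0 -> substrate=0 bound=2 product=11
t=8: arr=1 -> substrate=0 bound=1 product=13
t=9: arr=3 -> substrate=0 bound=4 product=13
t=10: arr=0 -> substrate=0 bound=3 product=14
t=11: arr=0 -> substrate=0 bound=0 product=17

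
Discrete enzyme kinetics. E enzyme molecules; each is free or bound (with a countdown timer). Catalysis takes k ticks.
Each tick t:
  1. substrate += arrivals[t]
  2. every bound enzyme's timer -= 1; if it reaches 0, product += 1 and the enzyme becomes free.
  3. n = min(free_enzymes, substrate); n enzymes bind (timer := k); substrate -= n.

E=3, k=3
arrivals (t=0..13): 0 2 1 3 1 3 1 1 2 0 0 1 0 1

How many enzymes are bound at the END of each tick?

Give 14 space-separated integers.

Answer: 0 2 3 3 3 3 3 3 3 3 3 3 3 3

Derivation:
t=0: arr=0 -> substrate=0 bound=0 product=0
t=1: arr=2 -> substrate=0 bound=2 product=0
t=2: arr=1 -> substrate=0 bound=3 product=0
t=3: arr=3 -> substrate=3 bound=3 product=0
t=4: arr=1 -> substrate=2 bound=3 product=2
t=5: arr=3 -> substrate=4 bound=3 product=3
t=6: arr=1 -> substrate=5 bound=3 product=3
t=7: arr=1 -> substrate=4 bound=3 product=5
t=8: arr=2 -> substrate=5 bound=3 product=6
t=9: arr=0 -> substrate=5 bound=3 product=6
t=10: arr=0 -> substrate=3 bound=3 product=8
t=11: arr=1 -> substrate=3 bound=3 product=9
t=12: arr=0 -> substrate=3 bound=3 product=9
t=13: arr=1 -> substrate=2 bound=3 product=11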